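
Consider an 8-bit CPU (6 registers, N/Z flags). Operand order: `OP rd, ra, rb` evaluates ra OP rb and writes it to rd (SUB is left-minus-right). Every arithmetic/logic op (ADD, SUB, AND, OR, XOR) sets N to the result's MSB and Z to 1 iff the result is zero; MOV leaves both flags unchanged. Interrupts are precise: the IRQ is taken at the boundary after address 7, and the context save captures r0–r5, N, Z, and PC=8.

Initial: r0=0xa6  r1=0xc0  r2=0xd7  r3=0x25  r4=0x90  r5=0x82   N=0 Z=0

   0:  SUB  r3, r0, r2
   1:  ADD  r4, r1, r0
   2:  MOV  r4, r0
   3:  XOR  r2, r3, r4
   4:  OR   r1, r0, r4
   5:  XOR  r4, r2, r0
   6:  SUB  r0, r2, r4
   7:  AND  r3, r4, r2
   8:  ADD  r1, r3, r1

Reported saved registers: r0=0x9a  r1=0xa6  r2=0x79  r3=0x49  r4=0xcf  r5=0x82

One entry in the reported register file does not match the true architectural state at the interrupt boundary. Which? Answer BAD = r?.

after  0: r0=0xa6 r1=0xc0 r2=0xd7 r3=0xcf r4=0x90 r5=0x82  N=1 Z=0
after  1: r0=0xa6 r1=0xc0 r2=0xd7 r3=0xcf r4=0x66 r5=0x82  N=0 Z=0
after  2: r0=0xa6 r1=0xc0 r2=0xd7 r3=0xcf r4=0xa6 r5=0x82  N=0 Z=0
after  3: r0=0xa6 r1=0xc0 r2=0x69 r3=0xcf r4=0xa6 r5=0x82  N=0 Z=0
after  4: r0=0xa6 r1=0xa6 r2=0x69 r3=0xcf r4=0xa6 r5=0x82  N=1 Z=0
after  5: r0=0xa6 r1=0xa6 r2=0x69 r3=0xcf r4=0xcf r5=0x82  N=1 Z=0
after  6: r0=0x9a r1=0xa6 r2=0x69 r3=0xcf r4=0xcf r5=0x82  N=1 Z=0
after  7: r0=0x9a r1=0xa6 r2=0x69 r3=0x49 r4=0xcf r5=0x82  N=0 Z=0
-- IRQ taken; context saved, return-PC = 8 --
mismatch: r2: reported 0x79 vs actual 0x69

BAD = r2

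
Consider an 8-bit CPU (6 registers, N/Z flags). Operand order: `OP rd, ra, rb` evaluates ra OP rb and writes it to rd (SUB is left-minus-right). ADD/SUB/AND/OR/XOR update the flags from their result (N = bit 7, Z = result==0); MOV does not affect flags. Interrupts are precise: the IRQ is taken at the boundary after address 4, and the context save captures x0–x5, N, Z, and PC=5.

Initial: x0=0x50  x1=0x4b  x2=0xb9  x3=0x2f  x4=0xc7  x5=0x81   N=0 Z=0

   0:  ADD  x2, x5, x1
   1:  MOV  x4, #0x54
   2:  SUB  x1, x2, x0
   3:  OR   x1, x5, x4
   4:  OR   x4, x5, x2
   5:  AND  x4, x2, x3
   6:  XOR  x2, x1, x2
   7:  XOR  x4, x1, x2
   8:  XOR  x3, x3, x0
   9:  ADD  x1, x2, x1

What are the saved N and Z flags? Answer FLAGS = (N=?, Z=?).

FLAGS = (N=1, Z=0)

after  0: x0=0x50 x1=0x4b x2=0xcc x3=0x2f x4=0xc7 x5=0x81  N=1 Z=0
after  1: x0=0x50 x1=0x4b x2=0xcc x3=0x2f x4=0x54 x5=0x81  N=1 Z=0
after  2: x0=0x50 x1=0x7c x2=0xcc x3=0x2f x4=0x54 x5=0x81  N=0 Z=0
after  3: x0=0x50 x1=0xd5 x2=0xcc x3=0x2f x4=0x54 x5=0x81  N=1 Z=0
after  4: x0=0x50 x1=0xd5 x2=0xcc x3=0x2f x4=0xcd x5=0x81  N=1 Z=0
-- IRQ taken; context saved, return-PC = 5 --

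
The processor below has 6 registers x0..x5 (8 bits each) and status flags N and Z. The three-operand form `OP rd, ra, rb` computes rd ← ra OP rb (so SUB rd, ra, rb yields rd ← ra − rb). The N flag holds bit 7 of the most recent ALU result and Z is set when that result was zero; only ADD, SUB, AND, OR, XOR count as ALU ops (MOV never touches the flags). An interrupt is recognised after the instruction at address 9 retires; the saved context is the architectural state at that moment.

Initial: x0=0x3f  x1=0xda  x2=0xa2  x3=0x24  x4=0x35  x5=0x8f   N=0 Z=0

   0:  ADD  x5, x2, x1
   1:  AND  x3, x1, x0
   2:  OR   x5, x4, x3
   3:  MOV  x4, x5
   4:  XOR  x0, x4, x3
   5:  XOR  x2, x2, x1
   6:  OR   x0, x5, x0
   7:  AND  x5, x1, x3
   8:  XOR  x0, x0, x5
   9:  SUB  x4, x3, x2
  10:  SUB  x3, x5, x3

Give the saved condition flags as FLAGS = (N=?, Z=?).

FLAGS = (N=1, Z=0)

after  0: x0=0x3f x1=0xda x2=0xa2 x3=0x24 x4=0x35 x5=0x7c  N=0 Z=0
after  1: x0=0x3f x1=0xda x2=0xa2 x3=0x1a x4=0x35 x5=0x7c  N=0 Z=0
after  2: x0=0x3f x1=0xda x2=0xa2 x3=0x1a x4=0x35 x5=0x3f  N=0 Z=0
after  3: x0=0x3f x1=0xda x2=0xa2 x3=0x1a x4=0x3f x5=0x3f  N=0 Z=0
after  4: x0=0x25 x1=0xda x2=0xa2 x3=0x1a x4=0x3f x5=0x3f  N=0 Z=0
after  5: x0=0x25 x1=0xda x2=0x78 x3=0x1a x4=0x3f x5=0x3f  N=0 Z=0
after  6: x0=0x3f x1=0xda x2=0x78 x3=0x1a x4=0x3f x5=0x3f  N=0 Z=0
after  7: x0=0x3f x1=0xda x2=0x78 x3=0x1a x4=0x3f x5=0x1a  N=0 Z=0
after  8: x0=0x25 x1=0xda x2=0x78 x3=0x1a x4=0x3f x5=0x1a  N=0 Z=0
after  9: x0=0x25 x1=0xda x2=0x78 x3=0x1a x4=0xa2 x5=0x1a  N=1 Z=0
-- IRQ taken; context saved, return-PC = 10 --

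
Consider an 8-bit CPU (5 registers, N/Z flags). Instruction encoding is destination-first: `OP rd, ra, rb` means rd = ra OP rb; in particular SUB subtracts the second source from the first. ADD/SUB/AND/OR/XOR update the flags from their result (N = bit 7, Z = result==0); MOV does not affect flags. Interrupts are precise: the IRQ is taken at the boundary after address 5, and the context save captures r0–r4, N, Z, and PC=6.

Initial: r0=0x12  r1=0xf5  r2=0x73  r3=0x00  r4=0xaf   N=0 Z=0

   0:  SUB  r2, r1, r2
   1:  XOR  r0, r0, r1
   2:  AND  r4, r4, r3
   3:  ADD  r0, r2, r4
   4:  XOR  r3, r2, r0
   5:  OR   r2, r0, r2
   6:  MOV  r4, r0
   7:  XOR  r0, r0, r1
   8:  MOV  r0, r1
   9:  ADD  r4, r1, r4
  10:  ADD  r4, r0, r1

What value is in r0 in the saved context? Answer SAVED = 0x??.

SAVED = 0x82

after  0: r0=0x12 r1=0xf5 r2=0x82 r3=0x00 r4=0xaf  N=1 Z=0
after  1: r0=0xe7 r1=0xf5 r2=0x82 r3=0x00 r4=0xaf  N=1 Z=0
after  2: r0=0xe7 r1=0xf5 r2=0x82 r3=0x00 r4=0x00  N=0 Z=1
after  3: r0=0x82 r1=0xf5 r2=0x82 r3=0x00 r4=0x00  N=1 Z=0
after  4: r0=0x82 r1=0xf5 r2=0x82 r3=0x00 r4=0x00  N=0 Z=1
after  5: r0=0x82 r1=0xf5 r2=0x82 r3=0x00 r4=0x00  N=1 Z=0
-- IRQ taken; context saved, return-PC = 6 --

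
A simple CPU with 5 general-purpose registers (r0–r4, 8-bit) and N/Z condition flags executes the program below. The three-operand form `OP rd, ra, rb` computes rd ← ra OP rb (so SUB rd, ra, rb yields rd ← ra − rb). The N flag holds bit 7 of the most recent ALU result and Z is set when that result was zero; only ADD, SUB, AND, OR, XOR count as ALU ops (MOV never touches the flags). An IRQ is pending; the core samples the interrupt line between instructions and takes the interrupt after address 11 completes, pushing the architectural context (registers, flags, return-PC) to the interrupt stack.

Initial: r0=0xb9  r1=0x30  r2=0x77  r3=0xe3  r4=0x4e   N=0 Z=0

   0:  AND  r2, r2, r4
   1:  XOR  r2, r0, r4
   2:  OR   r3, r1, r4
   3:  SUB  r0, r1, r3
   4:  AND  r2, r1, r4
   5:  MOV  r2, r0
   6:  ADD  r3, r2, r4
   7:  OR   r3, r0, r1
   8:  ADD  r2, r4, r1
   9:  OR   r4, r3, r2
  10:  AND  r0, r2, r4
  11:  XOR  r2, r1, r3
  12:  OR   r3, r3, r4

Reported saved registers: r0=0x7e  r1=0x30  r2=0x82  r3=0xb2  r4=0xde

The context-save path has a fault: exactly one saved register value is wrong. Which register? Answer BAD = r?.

BAD = r4

after  0: r0=0xb9 r1=0x30 r2=0x46 r3=0xe3 r4=0x4e  N=0 Z=0
after  1: r0=0xb9 r1=0x30 r2=0xf7 r3=0xe3 r4=0x4e  N=1 Z=0
after  2: r0=0xb9 r1=0x30 r2=0xf7 r3=0x7e r4=0x4e  N=0 Z=0
after  3: r0=0xb2 r1=0x30 r2=0xf7 r3=0x7e r4=0x4e  N=1 Z=0
after  4: r0=0xb2 r1=0x30 r2=0x00 r3=0x7e r4=0x4e  N=0 Z=1
after  5: r0=0xb2 r1=0x30 r2=0xb2 r3=0x7e r4=0x4e  N=0 Z=1
after  6: r0=0xb2 r1=0x30 r2=0xb2 r3=0x00 r4=0x4e  N=0 Z=1
after  7: r0=0xb2 r1=0x30 r2=0xb2 r3=0xb2 r4=0x4e  N=1 Z=0
after  8: r0=0xb2 r1=0x30 r2=0x7e r3=0xb2 r4=0x4e  N=0 Z=0
after  9: r0=0xb2 r1=0x30 r2=0x7e r3=0xb2 r4=0xfe  N=1 Z=0
after 10: r0=0x7e r1=0x30 r2=0x7e r3=0xb2 r4=0xfe  N=0 Z=0
after 11: r0=0x7e r1=0x30 r2=0x82 r3=0xb2 r4=0xfe  N=1 Z=0
-- IRQ taken; context saved, return-PC = 12 --
mismatch: r4: reported 0xde vs actual 0xfe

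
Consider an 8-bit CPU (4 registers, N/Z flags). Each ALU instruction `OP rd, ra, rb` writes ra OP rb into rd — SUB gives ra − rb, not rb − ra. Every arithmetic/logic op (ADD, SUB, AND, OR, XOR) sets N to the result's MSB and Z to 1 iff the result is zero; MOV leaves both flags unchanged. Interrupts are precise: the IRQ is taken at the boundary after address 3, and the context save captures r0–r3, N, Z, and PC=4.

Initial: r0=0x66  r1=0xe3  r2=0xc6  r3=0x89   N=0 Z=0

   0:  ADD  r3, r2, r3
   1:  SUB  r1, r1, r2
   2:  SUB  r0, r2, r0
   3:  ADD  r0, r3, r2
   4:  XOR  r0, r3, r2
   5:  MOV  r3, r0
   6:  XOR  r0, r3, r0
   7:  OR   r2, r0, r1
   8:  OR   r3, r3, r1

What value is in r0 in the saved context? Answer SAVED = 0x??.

after  0: r0=0x66 r1=0xe3 r2=0xc6 r3=0x4f  N=0 Z=0
after  1: r0=0x66 r1=0x1d r2=0xc6 r3=0x4f  N=0 Z=0
after  2: r0=0x60 r1=0x1d r2=0xc6 r3=0x4f  N=0 Z=0
after  3: r0=0x15 r1=0x1d r2=0xc6 r3=0x4f  N=0 Z=0
-- IRQ taken; context saved, return-PC = 4 --

SAVED = 0x15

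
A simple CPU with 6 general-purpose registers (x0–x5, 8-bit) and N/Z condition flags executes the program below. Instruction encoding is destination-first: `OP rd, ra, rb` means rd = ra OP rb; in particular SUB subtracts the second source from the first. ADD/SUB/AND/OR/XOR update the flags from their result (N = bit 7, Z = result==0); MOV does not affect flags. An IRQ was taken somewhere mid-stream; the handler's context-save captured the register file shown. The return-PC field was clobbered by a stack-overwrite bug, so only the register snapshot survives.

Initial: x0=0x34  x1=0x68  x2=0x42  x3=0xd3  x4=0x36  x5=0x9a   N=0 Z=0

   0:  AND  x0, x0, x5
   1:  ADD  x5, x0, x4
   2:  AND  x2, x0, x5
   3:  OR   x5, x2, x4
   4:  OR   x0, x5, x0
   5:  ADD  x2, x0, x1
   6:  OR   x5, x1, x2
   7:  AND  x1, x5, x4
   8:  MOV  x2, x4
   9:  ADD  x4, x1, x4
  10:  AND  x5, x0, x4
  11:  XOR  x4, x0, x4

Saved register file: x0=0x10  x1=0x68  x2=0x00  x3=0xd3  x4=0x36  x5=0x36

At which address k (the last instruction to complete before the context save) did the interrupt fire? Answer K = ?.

after  0: x0=0x10 x1=0x68 x2=0x42 x3=0xd3 x4=0x36 x5=0x9a  N=0 Z=0
after  1: x0=0x10 x1=0x68 x2=0x42 x3=0xd3 x4=0x36 x5=0x46  N=0 Z=0
after  2: x0=0x10 x1=0x68 x2=0x00 x3=0xd3 x4=0x36 x5=0x46  N=0 Z=1
after  3: x0=0x10 x1=0x68 x2=0x00 x3=0xd3 x4=0x36 x5=0x36  N=0 Z=0
-- IRQ taken; context saved, return-PC = 4 --

K = 3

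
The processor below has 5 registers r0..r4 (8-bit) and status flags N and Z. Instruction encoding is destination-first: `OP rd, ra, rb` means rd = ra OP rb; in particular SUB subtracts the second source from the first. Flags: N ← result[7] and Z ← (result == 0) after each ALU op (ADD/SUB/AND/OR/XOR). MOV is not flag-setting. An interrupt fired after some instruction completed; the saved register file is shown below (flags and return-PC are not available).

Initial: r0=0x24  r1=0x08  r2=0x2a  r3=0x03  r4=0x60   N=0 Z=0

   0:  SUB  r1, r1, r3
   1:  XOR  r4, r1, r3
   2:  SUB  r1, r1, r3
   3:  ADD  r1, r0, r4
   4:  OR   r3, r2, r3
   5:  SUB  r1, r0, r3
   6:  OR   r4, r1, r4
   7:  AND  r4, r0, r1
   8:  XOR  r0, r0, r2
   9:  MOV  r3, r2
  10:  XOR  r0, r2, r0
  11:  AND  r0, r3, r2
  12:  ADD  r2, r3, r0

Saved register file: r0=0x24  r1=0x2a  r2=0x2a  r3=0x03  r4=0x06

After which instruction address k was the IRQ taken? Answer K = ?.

K = 3

after  0: r0=0x24 r1=0x05 r2=0x2a r3=0x03 r4=0x60  N=0 Z=0
after  1: r0=0x24 r1=0x05 r2=0x2a r3=0x03 r4=0x06  N=0 Z=0
after  2: r0=0x24 r1=0x02 r2=0x2a r3=0x03 r4=0x06  N=0 Z=0
after  3: r0=0x24 r1=0x2a r2=0x2a r3=0x03 r4=0x06  N=0 Z=0
-- IRQ taken; context saved, return-PC = 4 --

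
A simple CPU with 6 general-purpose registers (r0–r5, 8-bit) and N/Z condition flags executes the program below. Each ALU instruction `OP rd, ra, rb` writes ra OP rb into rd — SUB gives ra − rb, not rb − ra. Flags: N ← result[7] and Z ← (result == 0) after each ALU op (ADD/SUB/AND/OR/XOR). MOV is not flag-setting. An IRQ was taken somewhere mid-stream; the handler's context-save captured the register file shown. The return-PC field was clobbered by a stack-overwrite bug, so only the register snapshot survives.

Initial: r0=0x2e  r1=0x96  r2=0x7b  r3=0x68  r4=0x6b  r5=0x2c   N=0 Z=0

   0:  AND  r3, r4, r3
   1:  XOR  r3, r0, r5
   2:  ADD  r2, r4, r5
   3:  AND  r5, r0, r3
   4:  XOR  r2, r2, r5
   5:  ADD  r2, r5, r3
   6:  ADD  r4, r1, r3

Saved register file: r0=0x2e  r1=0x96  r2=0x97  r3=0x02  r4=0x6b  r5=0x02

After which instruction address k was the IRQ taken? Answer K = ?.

after  0: r0=0x2e r1=0x96 r2=0x7b r3=0x68 r4=0x6b r5=0x2c  N=0 Z=0
after  1: r0=0x2e r1=0x96 r2=0x7b r3=0x02 r4=0x6b r5=0x2c  N=0 Z=0
after  2: r0=0x2e r1=0x96 r2=0x97 r3=0x02 r4=0x6b r5=0x2c  N=1 Z=0
after  3: r0=0x2e r1=0x96 r2=0x97 r3=0x02 r4=0x6b r5=0x02  N=0 Z=0
-- IRQ taken; context saved, return-PC = 4 --

K = 3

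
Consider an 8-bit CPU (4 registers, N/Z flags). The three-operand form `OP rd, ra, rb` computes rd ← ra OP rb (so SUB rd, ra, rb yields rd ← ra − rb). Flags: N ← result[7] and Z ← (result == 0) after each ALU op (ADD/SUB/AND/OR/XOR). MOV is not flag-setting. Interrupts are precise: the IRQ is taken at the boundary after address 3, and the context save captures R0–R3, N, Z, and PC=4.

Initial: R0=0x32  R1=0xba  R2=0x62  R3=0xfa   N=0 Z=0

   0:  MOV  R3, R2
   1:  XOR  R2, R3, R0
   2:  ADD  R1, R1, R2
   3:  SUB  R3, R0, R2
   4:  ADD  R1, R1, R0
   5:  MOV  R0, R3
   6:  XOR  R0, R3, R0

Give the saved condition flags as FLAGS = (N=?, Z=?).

FLAGS = (N=1, Z=0)

after  0: R0=0x32 R1=0xba R2=0x62 R3=0x62  N=0 Z=0
after  1: R0=0x32 R1=0xba R2=0x50 R3=0x62  N=0 Z=0
after  2: R0=0x32 R1=0x0a R2=0x50 R3=0x62  N=0 Z=0
after  3: R0=0x32 R1=0x0a R2=0x50 R3=0xe2  N=1 Z=0
-- IRQ taken; context saved, return-PC = 4 --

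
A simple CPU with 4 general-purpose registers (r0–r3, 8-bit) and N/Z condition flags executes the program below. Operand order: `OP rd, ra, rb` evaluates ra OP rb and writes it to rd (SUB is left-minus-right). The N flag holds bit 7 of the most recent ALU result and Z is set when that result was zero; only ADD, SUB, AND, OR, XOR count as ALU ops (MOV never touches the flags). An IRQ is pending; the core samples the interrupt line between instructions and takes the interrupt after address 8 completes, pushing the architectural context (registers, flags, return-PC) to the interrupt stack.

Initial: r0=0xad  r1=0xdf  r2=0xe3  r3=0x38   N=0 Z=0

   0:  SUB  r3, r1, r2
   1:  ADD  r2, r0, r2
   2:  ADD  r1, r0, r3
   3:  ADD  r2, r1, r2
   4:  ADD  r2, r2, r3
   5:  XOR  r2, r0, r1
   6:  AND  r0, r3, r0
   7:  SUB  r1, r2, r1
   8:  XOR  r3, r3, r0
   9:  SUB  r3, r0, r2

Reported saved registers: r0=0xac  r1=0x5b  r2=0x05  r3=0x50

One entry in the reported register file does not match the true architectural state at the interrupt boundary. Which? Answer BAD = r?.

after  0: r0=0xad r1=0xdf r2=0xe3 r3=0xfc  N=1 Z=0
after  1: r0=0xad r1=0xdf r2=0x90 r3=0xfc  N=1 Z=0
after  2: r0=0xad r1=0xa9 r2=0x90 r3=0xfc  N=1 Z=0
after  3: r0=0xad r1=0xa9 r2=0x39 r3=0xfc  N=0 Z=0
after  4: r0=0xad r1=0xa9 r2=0x35 r3=0xfc  N=0 Z=0
after  5: r0=0xad r1=0xa9 r2=0x04 r3=0xfc  N=0 Z=0
after  6: r0=0xac r1=0xa9 r2=0x04 r3=0xfc  N=1 Z=0
after  7: r0=0xac r1=0x5b r2=0x04 r3=0xfc  N=0 Z=0
after  8: r0=0xac r1=0x5b r2=0x04 r3=0x50  N=0 Z=0
-- IRQ taken; context saved, return-PC = 9 --
mismatch: r2: reported 0x05 vs actual 0x04

BAD = r2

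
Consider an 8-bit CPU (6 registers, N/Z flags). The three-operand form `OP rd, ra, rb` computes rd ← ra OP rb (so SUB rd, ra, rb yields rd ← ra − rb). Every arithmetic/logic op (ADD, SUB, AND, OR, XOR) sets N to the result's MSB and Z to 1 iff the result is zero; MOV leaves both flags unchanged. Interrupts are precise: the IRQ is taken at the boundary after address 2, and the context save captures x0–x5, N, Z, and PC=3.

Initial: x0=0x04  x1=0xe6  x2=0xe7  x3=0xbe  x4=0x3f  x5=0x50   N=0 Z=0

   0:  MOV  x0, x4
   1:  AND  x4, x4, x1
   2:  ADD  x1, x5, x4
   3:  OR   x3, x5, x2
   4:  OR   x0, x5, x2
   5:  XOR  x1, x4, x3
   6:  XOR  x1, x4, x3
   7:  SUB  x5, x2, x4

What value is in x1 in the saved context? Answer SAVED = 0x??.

after  0: x0=0x3f x1=0xe6 x2=0xe7 x3=0xbe x4=0x3f x5=0x50  N=0 Z=0
after  1: x0=0x3f x1=0xe6 x2=0xe7 x3=0xbe x4=0x26 x5=0x50  N=0 Z=0
after  2: x0=0x3f x1=0x76 x2=0xe7 x3=0xbe x4=0x26 x5=0x50  N=0 Z=0
-- IRQ taken; context saved, return-PC = 3 --

SAVED = 0x76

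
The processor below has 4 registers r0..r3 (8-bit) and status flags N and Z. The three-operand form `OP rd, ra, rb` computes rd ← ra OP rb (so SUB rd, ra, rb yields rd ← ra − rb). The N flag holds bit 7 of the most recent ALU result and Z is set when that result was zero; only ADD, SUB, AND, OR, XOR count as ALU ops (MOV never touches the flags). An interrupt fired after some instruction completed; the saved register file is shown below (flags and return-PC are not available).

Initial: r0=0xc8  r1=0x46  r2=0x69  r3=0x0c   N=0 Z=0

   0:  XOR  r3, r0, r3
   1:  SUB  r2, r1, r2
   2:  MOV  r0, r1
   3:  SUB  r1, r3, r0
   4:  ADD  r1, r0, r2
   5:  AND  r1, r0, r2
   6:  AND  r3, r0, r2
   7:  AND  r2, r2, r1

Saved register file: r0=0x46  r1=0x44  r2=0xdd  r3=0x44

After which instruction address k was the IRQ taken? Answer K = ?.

after  0: r0=0xc8 r1=0x46 r2=0x69 r3=0xc4  N=1 Z=0
after  1: r0=0xc8 r1=0x46 r2=0xdd r3=0xc4  N=1 Z=0
after  2: r0=0x46 r1=0x46 r2=0xdd r3=0xc4  N=1 Z=0
after  3: r0=0x46 r1=0x7e r2=0xdd r3=0xc4  N=0 Z=0
after  4: r0=0x46 r1=0x23 r2=0xdd r3=0xc4  N=0 Z=0
after  5: r0=0x46 r1=0x44 r2=0xdd r3=0xc4  N=0 Z=0
after  6: r0=0x46 r1=0x44 r2=0xdd r3=0x44  N=0 Z=0
-- IRQ taken; context saved, return-PC = 7 --

K = 6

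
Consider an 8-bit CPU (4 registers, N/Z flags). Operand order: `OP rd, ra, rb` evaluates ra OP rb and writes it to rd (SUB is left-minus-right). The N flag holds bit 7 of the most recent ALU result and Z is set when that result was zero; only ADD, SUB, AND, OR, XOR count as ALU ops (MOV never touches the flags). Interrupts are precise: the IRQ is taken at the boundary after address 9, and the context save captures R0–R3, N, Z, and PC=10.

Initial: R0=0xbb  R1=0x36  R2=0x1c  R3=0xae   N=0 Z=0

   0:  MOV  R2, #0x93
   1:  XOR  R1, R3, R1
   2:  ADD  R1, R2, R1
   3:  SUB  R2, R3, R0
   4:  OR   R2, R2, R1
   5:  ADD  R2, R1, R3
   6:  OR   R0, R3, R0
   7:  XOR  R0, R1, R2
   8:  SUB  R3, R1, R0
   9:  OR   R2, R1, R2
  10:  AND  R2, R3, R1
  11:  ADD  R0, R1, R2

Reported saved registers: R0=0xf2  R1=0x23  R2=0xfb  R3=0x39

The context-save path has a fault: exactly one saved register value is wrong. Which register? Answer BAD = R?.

after  0: R0=0xbb R1=0x36 R2=0x93 R3=0xae  N=0 Z=0
after  1: R0=0xbb R1=0x98 R2=0x93 R3=0xae  N=1 Z=0
after  2: R0=0xbb R1=0x2b R2=0x93 R3=0xae  N=0 Z=0
after  3: R0=0xbb R1=0x2b R2=0xf3 R3=0xae  N=1 Z=0
after  4: R0=0xbb R1=0x2b R2=0xfb R3=0xae  N=1 Z=0
after  5: R0=0xbb R1=0x2b R2=0xd9 R3=0xae  N=1 Z=0
after  6: R0=0xbf R1=0x2b R2=0xd9 R3=0xae  N=1 Z=0
after  7: R0=0xf2 R1=0x2b R2=0xd9 R3=0xae  N=1 Z=0
after  8: R0=0xf2 R1=0x2b R2=0xd9 R3=0x39  N=0 Z=0
after  9: R0=0xf2 R1=0x2b R2=0xfb R3=0x39  N=1 Z=0
-- IRQ taken; context saved, return-PC = 10 --
mismatch: R1: reported 0x23 vs actual 0x2b

BAD = R1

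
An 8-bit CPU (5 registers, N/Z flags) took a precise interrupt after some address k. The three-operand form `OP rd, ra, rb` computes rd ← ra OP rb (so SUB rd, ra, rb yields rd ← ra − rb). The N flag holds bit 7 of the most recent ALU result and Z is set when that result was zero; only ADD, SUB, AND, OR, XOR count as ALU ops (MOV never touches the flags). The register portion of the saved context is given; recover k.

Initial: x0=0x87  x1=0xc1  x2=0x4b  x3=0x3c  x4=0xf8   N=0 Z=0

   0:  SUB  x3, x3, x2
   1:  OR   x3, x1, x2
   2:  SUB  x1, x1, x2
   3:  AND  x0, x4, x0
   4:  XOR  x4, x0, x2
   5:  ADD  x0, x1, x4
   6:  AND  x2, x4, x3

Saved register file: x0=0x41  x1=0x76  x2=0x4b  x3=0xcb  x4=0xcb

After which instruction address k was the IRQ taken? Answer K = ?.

after  0: x0=0x87 x1=0xc1 x2=0x4b x3=0xf1 x4=0xf8  N=1 Z=0
after  1: x0=0x87 x1=0xc1 x2=0x4b x3=0xcb x4=0xf8  N=1 Z=0
after  2: x0=0x87 x1=0x76 x2=0x4b x3=0xcb x4=0xf8  N=0 Z=0
after  3: x0=0x80 x1=0x76 x2=0x4b x3=0xcb x4=0xf8  N=1 Z=0
after  4: x0=0x80 x1=0x76 x2=0x4b x3=0xcb x4=0xcb  N=1 Z=0
after  5: x0=0x41 x1=0x76 x2=0x4b x3=0xcb x4=0xcb  N=0 Z=0
-- IRQ taken; context saved, return-PC = 6 --

K = 5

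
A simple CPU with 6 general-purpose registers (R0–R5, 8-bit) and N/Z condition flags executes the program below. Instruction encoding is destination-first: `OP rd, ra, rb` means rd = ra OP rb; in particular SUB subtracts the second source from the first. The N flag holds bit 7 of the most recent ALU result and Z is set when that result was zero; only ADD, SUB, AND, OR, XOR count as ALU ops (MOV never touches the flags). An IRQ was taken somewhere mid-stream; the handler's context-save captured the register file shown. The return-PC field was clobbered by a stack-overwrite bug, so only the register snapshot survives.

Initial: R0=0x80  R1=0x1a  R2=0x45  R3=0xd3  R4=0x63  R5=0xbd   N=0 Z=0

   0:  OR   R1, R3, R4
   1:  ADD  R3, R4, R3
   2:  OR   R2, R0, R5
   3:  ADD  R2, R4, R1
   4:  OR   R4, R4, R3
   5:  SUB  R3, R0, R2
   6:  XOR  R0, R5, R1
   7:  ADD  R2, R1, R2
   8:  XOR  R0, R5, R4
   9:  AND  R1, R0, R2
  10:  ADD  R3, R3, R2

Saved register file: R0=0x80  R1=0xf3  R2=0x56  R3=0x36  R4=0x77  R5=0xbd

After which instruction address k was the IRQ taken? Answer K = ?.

after  0: R0=0x80 R1=0xf3 R2=0x45 R3=0xd3 R4=0x63 R5=0xbd  N=1 Z=0
after  1: R0=0x80 R1=0xf3 R2=0x45 R3=0x36 R4=0x63 R5=0xbd  N=0 Z=0
after  2: R0=0x80 R1=0xf3 R2=0xbd R3=0x36 R4=0x63 R5=0xbd  N=1 Z=0
after  3: R0=0x80 R1=0xf3 R2=0x56 R3=0x36 R4=0x63 R5=0xbd  N=0 Z=0
after  4: R0=0x80 R1=0xf3 R2=0x56 R3=0x36 R4=0x77 R5=0xbd  N=0 Z=0
-- IRQ taken; context saved, return-PC = 5 --

K = 4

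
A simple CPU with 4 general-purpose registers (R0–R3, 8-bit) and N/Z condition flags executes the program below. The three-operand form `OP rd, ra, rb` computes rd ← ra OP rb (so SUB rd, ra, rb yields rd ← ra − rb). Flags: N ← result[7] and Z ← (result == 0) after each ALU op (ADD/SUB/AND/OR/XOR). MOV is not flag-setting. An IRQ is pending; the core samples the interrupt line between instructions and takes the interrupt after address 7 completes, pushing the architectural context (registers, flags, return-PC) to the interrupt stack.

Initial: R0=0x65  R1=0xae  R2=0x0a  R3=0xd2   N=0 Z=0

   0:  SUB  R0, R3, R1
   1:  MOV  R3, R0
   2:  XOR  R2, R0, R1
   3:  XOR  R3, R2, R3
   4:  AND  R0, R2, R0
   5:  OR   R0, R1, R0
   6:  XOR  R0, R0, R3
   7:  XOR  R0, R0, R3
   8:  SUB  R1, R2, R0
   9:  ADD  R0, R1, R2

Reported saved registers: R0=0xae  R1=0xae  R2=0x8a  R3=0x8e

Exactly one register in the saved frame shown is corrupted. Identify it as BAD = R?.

BAD = R3

after  0: R0=0x24 R1=0xae R2=0x0a R3=0xd2  N=0 Z=0
after  1: R0=0x24 R1=0xae R2=0x0a R3=0x24  N=0 Z=0
after  2: R0=0x24 R1=0xae R2=0x8a R3=0x24  N=1 Z=0
after  3: R0=0x24 R1=0xae R2=0x8a R3=0xae  N=1 Z=0
after  4: R0=0x00 R1=0xae R2=0x8a R3=0xae  N=0 Z=1
after  5: R0=0xae R1=0xae R2=0x8a R3=0xae  N=1 Z=0
after  6: R0=0x00 R1=0xae R2=0x8a R3=0xae  N=0 Z=1
after  7: R0=0xae R1=0xae R2=0x8a R3=0xae  N=1 Z=0
-- IRQ taken; context saved, return-PC = 8 --
mismatch: R3: reported 0x8e vs actual 0xae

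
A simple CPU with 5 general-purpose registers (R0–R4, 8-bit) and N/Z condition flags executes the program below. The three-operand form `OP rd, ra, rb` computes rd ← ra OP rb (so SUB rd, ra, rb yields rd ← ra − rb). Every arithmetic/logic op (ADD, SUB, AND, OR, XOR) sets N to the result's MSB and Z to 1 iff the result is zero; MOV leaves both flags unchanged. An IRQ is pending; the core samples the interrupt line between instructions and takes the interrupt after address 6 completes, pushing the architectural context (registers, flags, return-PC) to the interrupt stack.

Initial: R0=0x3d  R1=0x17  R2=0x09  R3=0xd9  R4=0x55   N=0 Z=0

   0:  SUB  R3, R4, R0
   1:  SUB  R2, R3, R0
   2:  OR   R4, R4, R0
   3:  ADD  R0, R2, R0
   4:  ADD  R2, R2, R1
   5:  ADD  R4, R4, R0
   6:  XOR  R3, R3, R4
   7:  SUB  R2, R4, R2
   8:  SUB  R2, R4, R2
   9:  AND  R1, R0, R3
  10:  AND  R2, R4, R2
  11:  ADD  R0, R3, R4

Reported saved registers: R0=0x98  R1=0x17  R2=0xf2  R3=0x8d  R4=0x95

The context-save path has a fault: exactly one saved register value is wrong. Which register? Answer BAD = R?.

BAD = R0

after  0: R0=0x3d R1=0x17 R2=0x09 R3=0x18 R4=0x55  N=0 Z=0
after  1: R0=0x3d R1=0x17 R2=0xdb R3=0x18 R4=0x55  N=1 Z=0
after  2: R0=0x3d R1=0x17 R2=0xdb R3=0x18 R4=0x7d  N=0 Z=0
after  3: R0=0x18 R1=0x17 R2=0xdb R3=0x18 R4=0x7d  N=0 Z=0
after  4: R0=0x18 R1=0x17 R2=0xf2 R3=0x18 R4=0x7d  N=1 Z=0
after  5: R0=0x18 R1=0x17 R2=0xf2 R3=0x18 R4=0x95  N=1 Z=0
after  6: R0=0x18 R1=0x17 R2=0xf2 R3=0x8d R4=0x95  N=1 Z=0
-- IRQ taken; context saved, return-PC = 7 --
mismatch: R0: reported 0x98 vs actual 0x18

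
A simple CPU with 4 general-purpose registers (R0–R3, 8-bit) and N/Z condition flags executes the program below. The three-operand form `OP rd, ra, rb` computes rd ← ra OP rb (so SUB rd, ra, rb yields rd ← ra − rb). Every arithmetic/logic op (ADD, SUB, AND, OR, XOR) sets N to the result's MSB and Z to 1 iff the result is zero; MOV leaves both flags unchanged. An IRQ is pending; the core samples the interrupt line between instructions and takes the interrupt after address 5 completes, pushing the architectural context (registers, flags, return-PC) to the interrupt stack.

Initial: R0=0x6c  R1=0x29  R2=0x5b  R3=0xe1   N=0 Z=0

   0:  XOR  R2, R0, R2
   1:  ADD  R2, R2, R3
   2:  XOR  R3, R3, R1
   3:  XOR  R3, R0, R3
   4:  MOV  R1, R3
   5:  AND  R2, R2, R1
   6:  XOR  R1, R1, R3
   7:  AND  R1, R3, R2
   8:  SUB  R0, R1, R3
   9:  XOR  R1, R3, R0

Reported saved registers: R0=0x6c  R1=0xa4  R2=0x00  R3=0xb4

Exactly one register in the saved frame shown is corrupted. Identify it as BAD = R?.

BAD = R3

after  0: R0=0x6c R1=0x29 R2=0x37 R3=0xe1  N=0 Z=0
after  1: R0=0x6c R1=0x29 R2=0x18 R3=0xe1  N=0 Z=0
after  2: R0=0x6c R1=0x29 R2=0x18 R3=0xc8  N=1 Z=0
after  3: R0=0x6c R1=0x29 R2=0x18 R3=0xa4  N=1 Z=0
after  4: R0=0x6c R1=0xa4 R2=0x18 R3=0xa4  N=1 Z=0
after  5: R0=0x6c R1=0xa4 R2=0x00 R3=0xa4  N=0 Z=1
-- IRQ taken; context saved, return-PC = 6 --
mismatch: R3: reported 0xb4 vs actual 0xa4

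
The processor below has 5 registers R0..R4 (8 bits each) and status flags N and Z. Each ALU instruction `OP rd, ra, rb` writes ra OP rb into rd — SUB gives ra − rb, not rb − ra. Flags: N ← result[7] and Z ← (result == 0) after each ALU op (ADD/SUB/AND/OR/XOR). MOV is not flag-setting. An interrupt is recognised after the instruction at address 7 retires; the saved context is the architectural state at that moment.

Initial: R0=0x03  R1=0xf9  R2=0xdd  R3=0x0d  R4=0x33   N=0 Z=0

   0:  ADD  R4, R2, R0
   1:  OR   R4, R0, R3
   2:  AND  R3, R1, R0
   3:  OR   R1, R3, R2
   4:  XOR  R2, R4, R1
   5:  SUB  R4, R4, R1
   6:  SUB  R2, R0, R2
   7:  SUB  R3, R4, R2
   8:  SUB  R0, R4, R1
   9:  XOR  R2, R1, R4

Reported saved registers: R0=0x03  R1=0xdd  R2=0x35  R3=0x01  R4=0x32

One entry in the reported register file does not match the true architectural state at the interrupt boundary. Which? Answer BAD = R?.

after  0: R0=0x03 R1=0xf9 R2=0xdd R3=0x0d R4=0xe0  N=1 Z=0
after  1: R0=0x03 R1=0xf9 R2=0xdd R3=0x0d R4=0x0f  N=0 Z=0
after  2: R0=0x03 R1=0xf9 R2=0xdd R3=0x01 R4=0x0f  N=0 Z=0
after  3: R0=0x03 R1=0xdd R2=0xdd R3=0x01 R4=0x0f  N=1 Z=0
after  4: R0=0x03 R1=0xdd R2=0xd2 R3=0x01 R4=0x0f  N=1 Z=0
after  5: R0=0x03 R1=0xdd R2=0xd2 R3=0x01 R4=0x32  N=0 Z=0
after  6: R0=0x03 R1=0xdd R2=0x31 R3=0x01 R4=0x32  N=0 Z=0
after  7: R0=0x03 R1=0xdd R2=0x31 R3=0x01 R4=0x32  N=0 Z=0
-- IRQ taken; context saved, return-PC = 8 --
mismatch: R2: reported 0x35 vs actual 0x31

BAD = R2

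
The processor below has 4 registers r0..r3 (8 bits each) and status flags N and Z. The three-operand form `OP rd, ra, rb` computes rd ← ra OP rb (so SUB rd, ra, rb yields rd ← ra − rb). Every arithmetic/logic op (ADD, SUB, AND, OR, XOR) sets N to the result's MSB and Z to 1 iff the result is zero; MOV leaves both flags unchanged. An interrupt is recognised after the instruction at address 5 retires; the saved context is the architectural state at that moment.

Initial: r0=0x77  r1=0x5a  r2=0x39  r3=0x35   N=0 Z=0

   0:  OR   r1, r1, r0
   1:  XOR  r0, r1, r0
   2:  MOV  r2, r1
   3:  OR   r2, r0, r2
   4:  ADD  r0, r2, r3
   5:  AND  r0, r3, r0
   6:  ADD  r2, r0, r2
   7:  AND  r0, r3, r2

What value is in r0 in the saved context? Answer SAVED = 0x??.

after  0: r0=0x77 r1=0x7f r2=0x39 r3=0x35  N=0 Z=0
after  1: r0=0x08 r1=0x7f r2=0x39 r3=0x35  N=0 Z=0
after  2: r0=0x08 r1=0x7f r2=0x7f r3=0x35  N=0 Z=0
after  3: r0=0x08 r1=0x7f r2=0x7f r3=0x35  N=0 Z=0
after  4: r0=0xb4 r1=0x7f r2=0x7f r3=0x35  N=1 Z=0
after  5: r0=0x34 r1=0x7f r2=0x7f r3=0x35  N=0 Z=0
-- IRQ taken; context saved, return-PC = 6 --

SAVED = 0x34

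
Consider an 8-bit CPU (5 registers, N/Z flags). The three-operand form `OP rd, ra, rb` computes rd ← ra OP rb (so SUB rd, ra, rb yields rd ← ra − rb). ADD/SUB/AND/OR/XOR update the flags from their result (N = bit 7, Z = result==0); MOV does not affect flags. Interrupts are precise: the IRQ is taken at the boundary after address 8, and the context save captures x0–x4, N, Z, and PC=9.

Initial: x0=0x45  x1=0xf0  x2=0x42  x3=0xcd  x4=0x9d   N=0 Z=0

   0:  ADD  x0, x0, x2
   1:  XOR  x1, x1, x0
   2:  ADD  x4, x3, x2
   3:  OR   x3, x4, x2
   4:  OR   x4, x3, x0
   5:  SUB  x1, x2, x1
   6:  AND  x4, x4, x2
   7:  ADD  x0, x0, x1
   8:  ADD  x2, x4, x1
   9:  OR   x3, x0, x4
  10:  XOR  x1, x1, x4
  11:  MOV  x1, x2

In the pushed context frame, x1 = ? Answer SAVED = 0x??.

SAVED = 0xcb

after  0: x0=0x87 x1=0xf0 x2=0x42 x3=0xcd x4=0x9d  N=1 Z=0
after  1: x0=0x87 x1=0x77 x2=0x42 x3=0xcd x4=0x9d  N=0 Z=0
after  2: x0=0x87 x1=0x77 x2=0x42 x3=0xcd x4=0x0f  N=0 Z=0
after  3: x0=0x87 x1=0x77 x2=0x42 x3=0x4f x4=0x0f  N=0 Z=0
after  4: x0=0x87 x1=0x77 x2=0x42 x3=0x4f x4=0xcf  N=1 Z=0
after  5: x0=0x87 x1=0xcb x2=0x42 x3=0x4f x4=0xcf  N=1 Z=0
after  6: x0=0x87 x1=0xcb x2=0x42 x3=0x4f x4=0x42  N=0 Z=0
after  7: x0=0x52 x1=0xcb x2=0x42 x3=0x4f x4=0x42  N=0 Z=0
after  8: x0=0x52 x1=0xcb x2=0x0d x3=0x4f x4=0x42  N=0 Z=0
-- IRQ taken; context saved, return-PC = 9 --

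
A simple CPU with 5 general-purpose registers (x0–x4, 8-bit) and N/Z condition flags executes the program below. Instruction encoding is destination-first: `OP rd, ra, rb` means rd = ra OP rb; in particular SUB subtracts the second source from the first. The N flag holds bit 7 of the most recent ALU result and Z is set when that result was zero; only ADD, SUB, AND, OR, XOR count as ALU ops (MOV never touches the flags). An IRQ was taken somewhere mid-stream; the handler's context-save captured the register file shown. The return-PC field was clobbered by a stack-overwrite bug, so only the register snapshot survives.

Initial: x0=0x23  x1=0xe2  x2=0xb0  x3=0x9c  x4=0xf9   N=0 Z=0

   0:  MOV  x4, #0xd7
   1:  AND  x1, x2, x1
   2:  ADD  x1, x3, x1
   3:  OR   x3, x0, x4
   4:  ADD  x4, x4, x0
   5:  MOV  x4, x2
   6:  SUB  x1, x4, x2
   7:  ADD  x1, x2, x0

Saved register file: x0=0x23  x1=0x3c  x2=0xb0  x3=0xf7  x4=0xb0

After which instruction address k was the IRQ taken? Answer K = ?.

after  0: x0=0x23 x1=0xe2 x2=0xb0 x3=0x9c x4=0xd7  N=0 Z=0
after  1: x0=0x23 x1=0xa0 x2=0xb0 x3=0x9c x4=0xd7  N=1 Z=0
after  2: x0=0x23 x1=0x3c x2=0xb0 x3=0x9c x4=0xd7  N=0 Z=0
after  3: x0=0x23 x1=0x3c x2=0xb0 x3=0xf7 x4=0xd7  N=1 Z=0
after  4: x0=0x23 x1=0x3c x2=0xb0 x3=0xf7 x4=0xfa  N=1 Z=0
after  5: x0=0x23 x1=0x3c x2=0xb0 x3=0xf7 x4=0xb0  N=1 Z=0
-- IRQ taken; context saved, return-PC = 6 --

K = 5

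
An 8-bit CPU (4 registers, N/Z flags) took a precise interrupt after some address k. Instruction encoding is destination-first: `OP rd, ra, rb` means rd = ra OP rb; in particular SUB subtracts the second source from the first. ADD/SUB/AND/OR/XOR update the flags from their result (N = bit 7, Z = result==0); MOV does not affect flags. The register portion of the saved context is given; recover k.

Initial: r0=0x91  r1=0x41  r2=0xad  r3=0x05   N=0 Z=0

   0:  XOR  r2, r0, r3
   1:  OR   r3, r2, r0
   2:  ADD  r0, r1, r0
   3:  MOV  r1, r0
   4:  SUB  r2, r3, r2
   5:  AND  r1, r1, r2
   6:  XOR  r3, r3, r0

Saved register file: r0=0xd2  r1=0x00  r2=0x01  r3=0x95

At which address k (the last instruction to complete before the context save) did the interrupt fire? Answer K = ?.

K = 5

after  0: r0=0x91 r1=0x41 r2=0x94 r3=0x05  N=1 Z=0
after  1: r0=0x91 r1=0x41 r2=0x94 r3=0x95  N=1 Z=0
after  2: r0=0xd2 r1=0x41 r2=0x94 r3=0x95  N=1 Z=0
after  3: r0=0xd2 r1=0xd2 r2=0x94 r3=0x95  N=1 Z=0
after  4: r0=0xd2 r1=0xd2 r2=0x01 r3=0x95  N=0 Z=0
after  5: r0=0xd2 r1=0x00 r2=0x01 r3=0x95  N=0 Z=1
-- IRQ taken; context saved, return-PC = 6 --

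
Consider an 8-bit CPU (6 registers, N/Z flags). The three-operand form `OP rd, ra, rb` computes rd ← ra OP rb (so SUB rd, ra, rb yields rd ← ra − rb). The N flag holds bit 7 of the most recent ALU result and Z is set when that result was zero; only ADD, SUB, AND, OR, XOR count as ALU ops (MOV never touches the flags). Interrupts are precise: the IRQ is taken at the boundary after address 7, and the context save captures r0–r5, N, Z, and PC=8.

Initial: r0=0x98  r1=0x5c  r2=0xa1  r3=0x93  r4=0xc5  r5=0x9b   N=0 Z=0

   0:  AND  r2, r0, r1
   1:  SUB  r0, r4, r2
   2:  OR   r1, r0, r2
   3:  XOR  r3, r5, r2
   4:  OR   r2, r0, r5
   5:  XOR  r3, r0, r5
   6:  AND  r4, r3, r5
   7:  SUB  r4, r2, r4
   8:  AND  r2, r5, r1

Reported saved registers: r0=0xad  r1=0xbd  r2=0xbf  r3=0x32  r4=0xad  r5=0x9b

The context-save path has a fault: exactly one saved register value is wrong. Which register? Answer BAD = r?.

after  0: r0=0x98 r1=0x5c r2=0x18 r3=0x93 r4=0xc5 r5=0x9b  N=0 Z=0
after  1: r0=0xad r1=0x5c r2=0x18 r3=0x93 r4=0xc5 r5=0x9b  N=1 Z=0
after  2: r0=0xad r1=0xbd r2=0x18 r3=0x93 r4=0xc5 r5=0x9b  N=1 Z=0
after  3: r0=0xad r1=0xbd r2=0x18 r3=0x83 r4=0xc5 r5=0x9b  N=1 Z=0
after  4: r0=0xad r1=0xbd r2=0xbf r3=0x83 r4=0xc5 r5=0x9b  N=1 Z=0
after  5: r0=0xad r1=0xbd r2=0xbf r3=0x36 r4=0xc5 r5=0x9b  N=0 Z=0
after  6: r0=0xad r1=0xbd r2=0xbf r3=0x36 r4=0x12 r5=0x9b  N=0 Z=0
after  7: r0=0xad r1=0xbd r2=0xbf r3=0x36 r4=0xad r5=0x9b  N=1 Z=0
-- IRQ taken; context saved, return-PC = 8 --
mismatch: r3: reported 0x32 vs actual 0x36

BAD = r3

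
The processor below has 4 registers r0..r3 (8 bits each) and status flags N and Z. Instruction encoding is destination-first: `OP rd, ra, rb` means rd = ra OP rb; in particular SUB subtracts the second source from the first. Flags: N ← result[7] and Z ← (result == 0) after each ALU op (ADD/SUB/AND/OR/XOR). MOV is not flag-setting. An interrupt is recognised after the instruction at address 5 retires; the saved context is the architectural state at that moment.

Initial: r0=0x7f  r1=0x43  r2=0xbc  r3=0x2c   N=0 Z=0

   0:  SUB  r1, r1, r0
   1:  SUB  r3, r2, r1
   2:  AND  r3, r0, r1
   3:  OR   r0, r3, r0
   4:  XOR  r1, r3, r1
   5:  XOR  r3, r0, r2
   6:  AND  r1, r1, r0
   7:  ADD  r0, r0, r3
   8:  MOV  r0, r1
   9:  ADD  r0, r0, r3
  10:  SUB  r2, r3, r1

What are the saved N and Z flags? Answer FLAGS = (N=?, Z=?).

FLAGS = (N=1, Z=0)

after  0: r0=0x7f r1=0xc4 r2=0xbc r3=0x2c  N=1 Z=0
after  1: r0=0x7f r1=0xc4 r2=0xbc r3=0xf8  N=1 Z=0
after  2: r0=0x7f r1=0xc4 r2=0xbc r3=0x44  N=0 Z=0
after  3: r0=0x7f r1=0xc4 r2=0xbc r3=0x44  N=0 Z=0
after  4: r0=0x7f r1=0x80 r2=0xbc r3=0x44  N=1 Z=0
after  5: r0=0x7f r1=0x80 r2=0xbc r3=0xc3  N=1 Z=0
-- IRQ taken; context saved, return-PC = 6 --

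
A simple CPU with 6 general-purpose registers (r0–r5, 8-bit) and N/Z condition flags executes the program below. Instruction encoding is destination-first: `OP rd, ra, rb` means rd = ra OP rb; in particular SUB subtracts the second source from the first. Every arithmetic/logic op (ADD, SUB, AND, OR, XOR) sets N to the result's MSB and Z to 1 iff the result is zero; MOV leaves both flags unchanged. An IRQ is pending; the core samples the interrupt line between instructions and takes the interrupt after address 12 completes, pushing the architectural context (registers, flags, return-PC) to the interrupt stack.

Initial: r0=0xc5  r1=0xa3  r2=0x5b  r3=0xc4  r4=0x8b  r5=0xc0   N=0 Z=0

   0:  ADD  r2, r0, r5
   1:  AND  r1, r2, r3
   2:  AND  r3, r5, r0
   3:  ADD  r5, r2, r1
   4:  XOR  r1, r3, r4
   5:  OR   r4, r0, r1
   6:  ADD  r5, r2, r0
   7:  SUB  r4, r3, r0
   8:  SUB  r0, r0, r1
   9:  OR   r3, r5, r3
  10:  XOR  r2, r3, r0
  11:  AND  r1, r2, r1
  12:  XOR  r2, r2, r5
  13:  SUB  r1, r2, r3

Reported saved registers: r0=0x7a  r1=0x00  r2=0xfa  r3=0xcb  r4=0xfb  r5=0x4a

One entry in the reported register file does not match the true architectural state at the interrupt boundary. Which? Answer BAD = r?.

BAD = r3

after  0: r0=0xc5 r1=0xa3 r2=0x85 r3=0xc4 r4=0x8b r5=0xc0  N=1 Z=0
after  1: r0=0xc5 r1=0x84 r2=0x85 r3=0xc4 r4=0x8b r5=0xc0  N=1 Z=0
after  2: r0=0xc5 r1=0x84 r2=0x85 r3=0xc0 r4=0x8b r5=0xc0  N=1 Z=0
after  3: r0=0xc5 r1=0x84 r2=0x85 r3=0xc0 r4=0x8b r5=0x09  N=0 Z=0
after  4: r0=0xc5 r1=0x4b r2=0x85 r3=0xc0 r4=0x8b r5=0x09  N=0 Z=0
after  5: r0=0xc5 r1=0x4b r2=0x85 r3=0xc0 r4=0xcf r5=0x09  N=1 Z=0
after  6: r0=0xc5 r1=0x4b r2=0x85 r3=0xc0 r4=0xcf r5=0x4a  N=0 Z=0
after  7: r0=0xc5 r1=0x4b r2=0x85 r3=0xc0 r4=0xfb r5=0x4a  N=1 Z=0
after  8: r0=0x7a r1=0x4b r2=0x85 r3=0xc0 r4=0xfb r5=0x4a  N=0 Z=0
after  9: r0=0x7a r1=0x4b r2=0x85 r3=0xca r4=0xfb r5=0x4a  N=1 Z=0
after 10: r0=0x7a r1=0x4b r2=0xb0 r3=0xca r4=0xfb r5=0x4a  N=1 Z=0
after 11: r0=0x7a r1=0x00 r2=0xb0 r3=0xca r4=0xfb r5=0x4a  N=0 Z=1
after 12: r0=0x7a r1=0x00 r2=0xfa r3=0xca r4=0xfb r5=0x4a  N=1 Z=0
-- IRQ taken; context saved, return-PC = 13 --
mismatch: r3: reported 0xcb vs actual 0xca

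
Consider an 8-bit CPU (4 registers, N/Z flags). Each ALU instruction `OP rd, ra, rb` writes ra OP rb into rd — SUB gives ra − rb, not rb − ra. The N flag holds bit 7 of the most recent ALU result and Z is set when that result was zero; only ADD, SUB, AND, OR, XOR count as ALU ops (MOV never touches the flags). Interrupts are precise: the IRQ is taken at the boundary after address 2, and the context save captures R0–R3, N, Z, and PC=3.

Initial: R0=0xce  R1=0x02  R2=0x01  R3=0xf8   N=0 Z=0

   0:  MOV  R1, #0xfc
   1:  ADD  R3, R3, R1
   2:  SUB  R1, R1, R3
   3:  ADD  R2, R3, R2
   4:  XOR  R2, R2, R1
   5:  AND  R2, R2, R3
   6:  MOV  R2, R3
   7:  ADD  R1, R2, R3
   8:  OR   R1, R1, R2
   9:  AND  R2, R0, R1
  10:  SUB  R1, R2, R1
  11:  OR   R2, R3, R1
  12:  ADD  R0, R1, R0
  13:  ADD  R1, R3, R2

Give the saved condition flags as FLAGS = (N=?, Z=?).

FLAGS = (N=0, Z=0)

after  0: R0=0xce R1=0xfc R2=0x01 R3=0xf8  N=0 Z=0
after  1: R0=0xce R1=0xfc R2=0x01 R3=0xf4  N=1 Z=0
after  2: R0=0xce R1=0x08 R2=0x01 R3=0xf4  N=0 Z=0
-- IRQ taken; context saved, return-PC = 3 --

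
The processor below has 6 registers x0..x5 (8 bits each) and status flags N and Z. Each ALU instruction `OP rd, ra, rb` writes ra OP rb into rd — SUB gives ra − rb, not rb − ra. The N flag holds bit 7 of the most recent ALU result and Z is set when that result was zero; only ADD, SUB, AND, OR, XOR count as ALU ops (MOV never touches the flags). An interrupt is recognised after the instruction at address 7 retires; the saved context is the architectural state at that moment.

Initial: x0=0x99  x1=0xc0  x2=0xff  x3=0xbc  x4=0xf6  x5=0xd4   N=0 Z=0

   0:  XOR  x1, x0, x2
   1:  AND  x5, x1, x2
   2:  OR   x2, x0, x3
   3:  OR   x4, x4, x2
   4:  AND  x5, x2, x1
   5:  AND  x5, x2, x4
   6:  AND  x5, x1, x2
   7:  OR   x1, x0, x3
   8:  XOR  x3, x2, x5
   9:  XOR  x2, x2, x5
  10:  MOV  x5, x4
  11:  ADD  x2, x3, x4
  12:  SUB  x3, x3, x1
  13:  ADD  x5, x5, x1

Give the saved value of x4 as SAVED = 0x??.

SAVED = 0xff

after  0: x0=0x99 x1=0x66 x2=0xff x3=0xbc x4=0xf6 x5=0xd4  N=0 Z=0
after  1: x0=0x99 x1=0x66 x2=0xff x3=0xbc x4=0xf6 x5=0x66  N=0 Z=0
after  2: x0=0x99 x1=0x66 x2=0xbd x3=0xbc x4=0xf6 x5=0x66  N=1 Z=0
after  3: x0=0x99 x1=0x66 x2=0xbd x3=0xbc x4=0xff x5=0x66  N=1 Z=0
after  4: x0=0x99 x1=0x66 x2=0xbd x3=0xbc x4=0xff x5=0x24  N=0 Z=0
after  5: x0=0x99 x1=0x66 x2=0xbd x3=0xbc x4=0xff x5=0xbd  N=1 Z=0
after  6: x0=0x99 x1=0x66 x2=0xbd x3=0xbc x4=0xff x5=0x24  N=0 Z=0
after  7: x0=0x99 x1=0xbd x2=0xbd x3=0xbc x4=0xff x5=0x24  N=1 Z=0
-- IRQ taken; context saved, return-PC = 8 --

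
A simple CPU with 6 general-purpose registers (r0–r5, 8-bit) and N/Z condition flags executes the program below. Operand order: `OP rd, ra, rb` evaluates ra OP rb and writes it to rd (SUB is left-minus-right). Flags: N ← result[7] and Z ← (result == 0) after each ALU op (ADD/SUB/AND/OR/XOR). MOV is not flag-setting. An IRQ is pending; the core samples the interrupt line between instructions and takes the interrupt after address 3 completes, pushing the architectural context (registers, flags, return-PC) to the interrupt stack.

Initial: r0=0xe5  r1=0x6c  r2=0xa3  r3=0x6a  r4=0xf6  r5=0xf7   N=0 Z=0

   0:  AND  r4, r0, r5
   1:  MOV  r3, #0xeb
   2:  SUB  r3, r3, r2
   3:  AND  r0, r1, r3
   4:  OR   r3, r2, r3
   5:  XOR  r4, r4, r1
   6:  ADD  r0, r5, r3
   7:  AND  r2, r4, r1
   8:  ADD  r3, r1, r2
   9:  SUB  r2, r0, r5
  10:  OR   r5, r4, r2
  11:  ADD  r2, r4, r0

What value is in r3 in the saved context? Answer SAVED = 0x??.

SAVED = 0x48

after  0: r0=0xe5 r1=0x6c r2=0xa3 r3=0x6a r4=0xe5 r5=0xf7  N=1 Z=0
after  1: r0=0xe5 r1=0x6c r2=0xa3 r3=0xeb r4=0xe5 r5=0xf7  N=1 Z=0
after  2: r0=0xe5 r1=0x6c r2=0xa3 r3=0x48 r4=0xe5 r5=0xf7  N=0 Z=0
after  3: r0=0x48 r1=0x6c r2=0xa3 r3=0x48 r4=0xe5 r5=0xf7  N=0 Z=0
-- IRQ taken; context saved, return-PC = 4 --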